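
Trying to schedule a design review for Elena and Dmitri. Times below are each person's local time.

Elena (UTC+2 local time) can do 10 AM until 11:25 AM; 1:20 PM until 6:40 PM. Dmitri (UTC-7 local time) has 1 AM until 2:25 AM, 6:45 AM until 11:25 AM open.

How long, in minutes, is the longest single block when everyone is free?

Elena in UTC: 08:00-09:25, 11:20-16:40 (subtract 2h to convert from UTC+2).
Dmitri in UTC: 08:00-09:25, 13:45-18:25 (add 7h to convert from UTC-7).
Elena ∩ Dmitri: 08:00-09:25, 13:45-16:40.
The longest is 13:45-16:40 at 175 minutes.

175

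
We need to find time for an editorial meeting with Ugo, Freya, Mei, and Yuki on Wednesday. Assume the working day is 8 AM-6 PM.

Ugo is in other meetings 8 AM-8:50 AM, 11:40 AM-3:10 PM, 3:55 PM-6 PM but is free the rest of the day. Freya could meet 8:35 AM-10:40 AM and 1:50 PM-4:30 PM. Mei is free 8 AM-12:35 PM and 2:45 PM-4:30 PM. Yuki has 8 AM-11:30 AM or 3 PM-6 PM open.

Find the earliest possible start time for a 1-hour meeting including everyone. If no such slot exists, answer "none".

Ugo free: 08:50-11:40, 15:10-15:55 (invert busy blocks within the working day).
Freya free: 08:35-10:40, 13:50-16:30.
Mei free: 08:00-12:35, 14:45-16:30.
Yuki free: 08:00-11:30, 15:00-18:00.
Ugo ∩ Freya: 08:50-10:40, 15:10-15:55.
Ugo ∩ Freya ∩ Mei: 08:50-10:40, 15:10-15:55.
Ugo ∩ Freya ∩ Mei ∩ Yuki: 08:50-10:40, 15:10-15:55.
Those are the intersection windows.
The first common window of at least 60 minutes is 08:50-10:40, so the earliest start is 08:50.

08:50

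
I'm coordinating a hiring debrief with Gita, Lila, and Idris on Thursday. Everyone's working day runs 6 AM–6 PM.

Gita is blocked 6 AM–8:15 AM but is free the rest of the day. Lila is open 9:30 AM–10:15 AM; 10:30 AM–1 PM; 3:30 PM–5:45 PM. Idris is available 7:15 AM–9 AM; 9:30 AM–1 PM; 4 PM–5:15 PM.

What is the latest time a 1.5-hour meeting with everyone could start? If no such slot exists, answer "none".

Gita free: 08:15-18:00 (invert busy blocks within the working day).
Lila free: 09:30-10:15, 10:30-13:00, 15:30-17:45.
Idris free: 07:15-09:00, 09:30-13:00, 16:00-17:15.
Gita ∩ Lila: 09:30-10:15, 10:30-13:00, 15:30-17:45.
Gita ∩ Lila ∩ Idris: 09:30-10:15, 10:30-13:00, 16:00-17:15.
Those are the intersection windows.
The last common window of at least 90 minutes is 10:30-13:00; a 90-minute meeting can start as late as 11:30 and still end by 13:00.

11:30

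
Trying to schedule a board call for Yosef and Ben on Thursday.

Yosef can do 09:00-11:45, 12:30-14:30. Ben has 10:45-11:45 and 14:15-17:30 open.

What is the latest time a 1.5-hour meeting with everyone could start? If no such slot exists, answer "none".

none

Yosef ∩ Ben: 10:45-11:45, 14:15-14:30.
Those are the intersection windows.
No common window is at least 90 minutes long.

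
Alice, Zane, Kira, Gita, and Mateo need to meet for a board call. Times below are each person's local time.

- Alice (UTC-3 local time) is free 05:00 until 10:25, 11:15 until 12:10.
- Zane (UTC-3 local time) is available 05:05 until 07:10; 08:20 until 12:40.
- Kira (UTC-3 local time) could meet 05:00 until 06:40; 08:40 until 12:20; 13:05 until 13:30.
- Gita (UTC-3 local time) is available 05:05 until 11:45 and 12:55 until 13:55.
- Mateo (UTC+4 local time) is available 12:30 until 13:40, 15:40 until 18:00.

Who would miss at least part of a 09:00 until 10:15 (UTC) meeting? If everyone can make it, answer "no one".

Alice in UTC: 08:00-13:25, 14:15-15:10 (add 3h to convert from UTC-3).
Zane in UTC: 08:05-10:10, 11:20-15:40 (add 3h to convert from UTC-3).
Kira in UTC: 08:00-09:40, 11:40-15:20, 16:05-16:30 (add 3h to convert from UTC-3).
Gita in UTC: 08:05-14:45, 15:55-16:55 (add 3h to convert from UTC-3).
Mateo in UTC: 08:30-09:40, 11:40-14:00 (subtract 4h to convert from UTC+4).
Alice: free for 09:00-10:15. Zane: not fully free for 09:00-10:15. Kira: not fully free for 09:00-10:15. Gita: free for 09:00-10:15. Mateo: not fully free for 09:00-10:15.

Kira, Mateo, Zane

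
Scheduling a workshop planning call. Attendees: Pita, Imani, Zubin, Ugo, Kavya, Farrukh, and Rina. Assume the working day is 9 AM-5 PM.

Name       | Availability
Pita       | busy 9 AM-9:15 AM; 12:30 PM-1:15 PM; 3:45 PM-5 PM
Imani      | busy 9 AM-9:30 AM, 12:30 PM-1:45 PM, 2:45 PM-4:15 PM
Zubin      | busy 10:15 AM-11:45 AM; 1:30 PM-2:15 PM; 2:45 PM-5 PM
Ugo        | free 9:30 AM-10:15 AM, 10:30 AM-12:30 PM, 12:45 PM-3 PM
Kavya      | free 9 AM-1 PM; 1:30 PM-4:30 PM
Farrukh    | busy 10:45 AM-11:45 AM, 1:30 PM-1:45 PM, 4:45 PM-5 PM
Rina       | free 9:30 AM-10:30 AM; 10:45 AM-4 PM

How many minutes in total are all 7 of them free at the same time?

Pita free: 09:15-12:30, 13:15-15:45 (invert busy blocks within the working day).
Imani free: 09:30-12:30, 13:45-14:45, 16:15-17:00 (invert busy blocks within the working day).
Zubin free: 09:00-10:15, 11:45-13:30, 14:15-14:45 (invert busy blocks within the working day).
Ugo free: 09:30-10:15, 10:30-12:30, 12:45-15:00.
Kavya free: 09:00-13:00, 13:30-16:30.
Farrukh free: 09:00-10:45, 11:45-13:30, 13:45-16:45 (invert busy blocks within the working day).
Rina free: 09:30-10:30, 10:45-16:00.
Pita ∩ Imani: 09:30-12:30, 13:45-14:45.
Pita ∩ Imani ∩ Zubin: 09:30-10:15, 11:45-12:30, 14:15-14:45.
Pita ∩ Imani ∩ Zubin ∩ Ugo: 09:30-10:15, 11:45-12:30, 14:15-14:45.
Pita ∩ Imani ∩ Zubin ∩ Ugo ∩ Kavya: 09:30-10:15, 11:45-12:30, 14:15-14:45.
Pita ∩ Imani ∩ Zubin ∩ Ugo ∩ Kavya ∩ Farrukh: 09:30-10:15, 11:45-12:30, 14:15-14:45.
Pita ∩ Imani ∩ Zubin ∩ Ugo ∩ Kavya ∩ Farrukh ∩ Rina: 09:30-10:15, 11:45-12:30, 14:15-14:45.
Summing the common windows: 45 + 45 + 30 = 120 minutes.

120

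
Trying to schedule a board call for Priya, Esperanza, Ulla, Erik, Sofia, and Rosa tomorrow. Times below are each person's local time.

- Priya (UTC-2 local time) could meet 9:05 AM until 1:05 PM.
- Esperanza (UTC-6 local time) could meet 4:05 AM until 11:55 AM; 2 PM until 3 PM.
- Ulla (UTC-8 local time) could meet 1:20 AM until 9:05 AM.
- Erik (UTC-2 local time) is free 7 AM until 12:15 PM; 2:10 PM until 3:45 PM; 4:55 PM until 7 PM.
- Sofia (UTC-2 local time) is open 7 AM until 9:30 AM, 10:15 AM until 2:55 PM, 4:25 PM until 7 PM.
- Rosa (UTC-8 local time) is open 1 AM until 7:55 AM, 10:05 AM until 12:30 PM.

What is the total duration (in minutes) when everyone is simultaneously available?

145

Priya in UTC: 11:05-15:05 (add 2h to convert from UTC-2).
Esperanza in UTC: 10:05-17:55, 20:00-21:00 (add 6h to convert from UTC-6).
Ulla in UTC: 09:20-17:05 (add 8h to convert from UTC-8).
Erik in UTC: 09:00-14:15, 16:10-17:45, 18:55-21:00 (add 2h to convert from UTC-2).
Sofia in UTC: 09:00-11:30, 12:15-16:55, 18:25-21:00 (add 2h to convert from UTC-2).
Rosa in UTC: 09:00-15:55, 18:05-20:30 (add 8h to convert from UTC-8).
Priya ∩ Esperanza: 11:05-15:05.
Priya ∩ Esperanza ∩ Ulla: 11:05-15:05.
Priya ∩ Esperanza ∩ Ulla ∩ Erik: 11:05-14:15.
Priya ∩ Esperanza ∩ Ulla ∩ Erik ∩ Sofia: 11:05-11:30, 12:15-14:15.
Priya ∩ Esperanza ∩ Ulla ∩ Erik ∩ Sofia ∩ Rosa: 11:05-11:30, 12:15-14:15.
Summing the common windows: 25 + 120 = 145 minutes.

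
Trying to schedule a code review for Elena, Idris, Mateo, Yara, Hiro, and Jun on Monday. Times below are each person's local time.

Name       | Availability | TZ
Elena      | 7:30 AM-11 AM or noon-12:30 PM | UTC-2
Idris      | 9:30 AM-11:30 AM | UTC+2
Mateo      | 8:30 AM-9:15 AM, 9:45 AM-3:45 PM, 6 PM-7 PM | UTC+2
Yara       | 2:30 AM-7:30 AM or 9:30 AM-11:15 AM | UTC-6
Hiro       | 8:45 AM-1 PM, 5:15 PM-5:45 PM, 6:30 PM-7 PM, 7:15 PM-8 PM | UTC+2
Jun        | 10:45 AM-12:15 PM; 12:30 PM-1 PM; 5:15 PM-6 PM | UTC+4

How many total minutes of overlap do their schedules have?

Elena in UTC: 09:30-13:00, 14:00-14:30 (add 2h to convert from UTC-2).
Idris in UTC: 07:30-09:30 (subtract 2h to convert from UTC+2).
Mateo in UTC: 06:30-07:15, 07:45-13:45, 16:00-17:00 (subtract 2h to convert from UTC+2).
Yara in UTC: 08:30-13:30, 15:30-17:15 (add 6h to convert from UTC-6).
Hiro in UTC: 06:45-11:00, 15:15-15:45, 16:30-17:00, 17:15-18:00 (subtract 2h to convert from UTC+2).
Jun in UTC: 06:45-08:15, 08:30-09:00, 13:15-14:00 (subtract 4h to convert from UTC+4).
Elena ∩ Idris: ∅.
Elena ∩ Idris ∩ Mateo: ∅.
Elena ∩ Idris ∩ Mateo ∩ Yara: ∅.
Elena ∩ Idris ∩ Mateo ∩ Yara ∩ Hiro: ∅.
Elena ∩ Idris ∩ Mateo ∩ Yara ∩ Hiro ∩ Jun: ∅.
There is no time when everyone is free.
There is no common window, so the total is 0 minutes.

0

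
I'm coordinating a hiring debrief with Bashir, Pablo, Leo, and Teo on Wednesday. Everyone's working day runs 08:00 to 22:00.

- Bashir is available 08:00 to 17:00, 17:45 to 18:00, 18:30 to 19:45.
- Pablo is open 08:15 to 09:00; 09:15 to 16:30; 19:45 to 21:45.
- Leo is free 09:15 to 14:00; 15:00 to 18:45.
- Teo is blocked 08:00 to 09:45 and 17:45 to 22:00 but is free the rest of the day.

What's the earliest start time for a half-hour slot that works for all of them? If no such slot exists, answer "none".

Bashir free: 08:00-17:00, 17:45-18:00, 18:30-19:45.
Pablo free: 08:15-09:00, 09:15-16:30, 19:45-21:45.
Leo free: 09:15-14:00, 15:00-18:45.
Teo free: 09:45-17:45 (invert busy blocks within the working day).
Bashir ∩ Pablo: 08:15-09:00, 09:15-16:30.
Bashir ∩ Pablo ∩ Leo: 09:15-14:00, 15:00-16:30.
Bashir ∩ Pablo ∩ Leo ∩ Teo: 09:45-14:00, 15:00-16:30.
The first common window of at least 30 minutes is 09:45-14:00, so the earliest start is 09:45.

09:45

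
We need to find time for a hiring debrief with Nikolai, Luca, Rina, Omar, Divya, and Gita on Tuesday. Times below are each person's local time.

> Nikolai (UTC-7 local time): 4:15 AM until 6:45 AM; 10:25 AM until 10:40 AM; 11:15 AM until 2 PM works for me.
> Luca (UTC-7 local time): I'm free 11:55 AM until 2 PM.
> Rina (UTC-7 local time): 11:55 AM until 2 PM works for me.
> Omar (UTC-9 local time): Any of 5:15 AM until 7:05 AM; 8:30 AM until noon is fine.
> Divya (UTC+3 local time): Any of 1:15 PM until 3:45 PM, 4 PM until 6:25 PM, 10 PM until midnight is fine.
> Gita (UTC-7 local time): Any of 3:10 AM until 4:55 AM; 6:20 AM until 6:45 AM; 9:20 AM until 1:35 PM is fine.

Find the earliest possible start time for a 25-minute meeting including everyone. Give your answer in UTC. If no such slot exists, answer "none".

Nikolai in UTC: 11:15-13:45, 17:25-17:40, 18:15-21:00 (add 7h to convert from UTC-7).
Luca in UTC: 18:55-21:00 (add 7h to convert from UTC-7).
Rina in UTC: 18:55-21:00 (add 7h to convert from UTC-7).
Omar in UTC: 14:15-16:05, 17:30-21:00 (add 9h to convert from UTC-9).
Divya in UTC: 10:15-12:45, 13:00-15:25, 19:00-21:00 (subtract 3h to convert from UTC+3).
Gita in UTC: 10:10-11:55, 13:20-13:45, 16:20-20:35 (add 7h to convert from UTC-7).
Nikolai ∩ Luca: 18:55-21:00.
Nikolai ∩ Luca ∩ Rina: 18:55-21:00.
Nikolai ∩ Luca ∩ Rina ∩ Omar: 18:55-21:00.
Nikolai ∩ Luca ∩ Rina ∩ Omar ∩ Divya: 19:00-21:00.
Nikolai ∩ Luca ∩ Rina ∩ Omar ∩ Divya ∩ Gita: 19:00-20:35.
The first common window of at least 25 minutes is 19:00-20:35, so the earliest start is 19:00.

19:00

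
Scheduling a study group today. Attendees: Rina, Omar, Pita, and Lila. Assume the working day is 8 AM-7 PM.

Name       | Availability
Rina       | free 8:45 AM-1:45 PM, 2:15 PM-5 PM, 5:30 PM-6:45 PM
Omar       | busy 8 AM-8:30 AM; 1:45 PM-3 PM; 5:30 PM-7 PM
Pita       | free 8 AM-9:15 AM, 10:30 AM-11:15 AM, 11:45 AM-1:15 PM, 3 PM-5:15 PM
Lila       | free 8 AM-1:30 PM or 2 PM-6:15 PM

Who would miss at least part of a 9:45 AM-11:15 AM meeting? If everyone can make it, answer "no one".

Pita

Rina free: 08:45-13:45, 14:15-17:00, 17:30-18:45.
Omar free: 08:30-13:45, 15:00-17:30 (invert busy blocks within the working day).
Pita free: 08:00-09:15, 10:30-11:15, 11:45-13:15, 15:00-17:15.
Lila free: 08:00-13:30, 14:00-18:15.
Rina: free for 09:45-11:15. Omar: free for 09:45-11:15. Pita: not fully free for 09:45-11:15. Lila: free for 09:45-11:15.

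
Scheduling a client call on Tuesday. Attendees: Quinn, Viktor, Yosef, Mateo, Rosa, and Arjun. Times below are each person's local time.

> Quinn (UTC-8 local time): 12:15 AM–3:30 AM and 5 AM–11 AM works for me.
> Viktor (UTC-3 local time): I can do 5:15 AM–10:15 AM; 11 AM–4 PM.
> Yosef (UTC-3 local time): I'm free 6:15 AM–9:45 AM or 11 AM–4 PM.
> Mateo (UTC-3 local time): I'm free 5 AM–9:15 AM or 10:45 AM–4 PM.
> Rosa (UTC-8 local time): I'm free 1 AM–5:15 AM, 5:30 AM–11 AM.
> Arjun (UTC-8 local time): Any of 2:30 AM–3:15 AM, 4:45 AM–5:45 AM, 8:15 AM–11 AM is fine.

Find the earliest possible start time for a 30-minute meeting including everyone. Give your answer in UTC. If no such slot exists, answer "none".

10:30

Quinn in UTC: 08:15-11:30, 13:00-19:00 (add 8h to convert from UTC-8).
Viktor in UTC: 08:15-13:15, 14:00-19:00 (add 3h to convert from UTC-3).
Yosef in UTC: 09:15-12:45, 14:00-19:00 (add 3h to convert from UTC-3).
Mateo in UTC: 08:00-12:15, 13:45-19:00 (add 3h to convert from UTC-3).
Rosa in UTC: 09:00-13:15, 13:30-19:00 (add 8h to convert from UTC-8).
Arjun in UTC: 10:30-11:15, 12:45-13:45, 16:15-19:00 (add 8h to convert from UTC-8).
Quinn ∩ Viktor: 08:15-11:30, 13:00-13:15, 14:00-19:00.
Quinn ∩ Viktor ∩ Yosef: 09:15-11:30, 14:00-19:00.
Quinn ∩ Viktor ∩ Yosef ∩ Mateo: 09:15-11:30, 14:00-19:00.
Quinn ∩ Viktor ∩ Yosef ∩ Mateo ∩ Rosa: 09:15-11:30, 14:00-19:00.
Quinn ∩ Viktor ∩ Yosef ∩ Mateo ∩ Rosa ∩ Arjun: 10:30-11:15, 16:15-19:00.
Those are the intersection windows.
The first common window of at least 30 minutes is 10:30-11:15, so the earliest start is 10:30.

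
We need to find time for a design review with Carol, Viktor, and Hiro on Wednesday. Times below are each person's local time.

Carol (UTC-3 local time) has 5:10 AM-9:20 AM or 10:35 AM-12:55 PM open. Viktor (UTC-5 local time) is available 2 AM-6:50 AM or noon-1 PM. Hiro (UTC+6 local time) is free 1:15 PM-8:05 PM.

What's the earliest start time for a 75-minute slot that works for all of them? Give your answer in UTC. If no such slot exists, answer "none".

Carol in UTC: 08:10-12:20, 13:35-15:55 (add 3h to convert from UTC-3).
Viktor in UTC: 07:00-11:50, 17:00-18:00 (add 5h to convert from UTC-5).
Hiro in UTC: 07:15-14:05 (subtract 6h to convert from UTC+6).
Carol ∩ Viktor: 08:10-11:50.
Carol ∩ Viktor ∩ Hiro: 08:10-11:50.
Those are the intersection windows.
The first common window of at least 75 minutes is 08:10-11:50, so the earliest start is 08:10.

08:10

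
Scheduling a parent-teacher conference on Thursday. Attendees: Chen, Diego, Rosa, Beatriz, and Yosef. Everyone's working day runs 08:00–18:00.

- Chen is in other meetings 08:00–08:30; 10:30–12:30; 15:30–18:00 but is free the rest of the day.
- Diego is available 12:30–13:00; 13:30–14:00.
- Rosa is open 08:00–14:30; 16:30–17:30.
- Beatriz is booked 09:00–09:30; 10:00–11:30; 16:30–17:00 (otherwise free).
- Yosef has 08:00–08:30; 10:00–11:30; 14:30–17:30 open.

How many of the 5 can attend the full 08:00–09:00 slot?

Chen free: 08:30-10:30, 12:30-15:30 (invert busy blocks within the working day).
Diego free: 12:30-13:00, 13:30-14:00.
Rosa free: 08:00-14:30, 16:30-17:30.
Beatriz free: 08:00-09:00, 09:30-10:00, 11:30-16:30, 17:00-18:00 (invert busy blocks within the working day).
Yosef free: 08:00-08:30, 10:00-11:30, 14:30-17:30.
Rosa and Beatriz can make the full 08:00-09:00 slot — that's 2.

2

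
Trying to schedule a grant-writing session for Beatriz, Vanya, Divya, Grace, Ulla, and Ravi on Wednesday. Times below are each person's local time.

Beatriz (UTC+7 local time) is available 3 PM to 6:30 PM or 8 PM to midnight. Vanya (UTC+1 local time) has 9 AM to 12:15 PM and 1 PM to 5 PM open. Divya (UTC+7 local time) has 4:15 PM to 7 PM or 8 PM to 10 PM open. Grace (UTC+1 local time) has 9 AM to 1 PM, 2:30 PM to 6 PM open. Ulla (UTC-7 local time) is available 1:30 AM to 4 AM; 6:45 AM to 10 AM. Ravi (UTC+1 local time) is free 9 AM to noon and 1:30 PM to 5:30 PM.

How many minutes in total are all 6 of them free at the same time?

Beatriz in UTC: 08:00-11:30, 13:00-17:00 (subtract 7h to convert from UTC+7).
Vanya in UTC: 08:00-11:15, 12:00-16:00 (subtract 1h to convert from UTC+1).
Divya in UTC: 09:15-12:00, 13:00-15:00 (subtract 7h to convert from UTC+7).
Grace in UTC: 08:00-12:00, 13:30-17:00 (subtract 1h to convert from UTC+1).
Ulla in UTC: 08:30-11:00, 13:45-17:00 (add 7h to convert from UTC-7).
Ravi in UTC: 08:00-11:00, 12:30-16:30 (subtract 1h to convert from UTC+1).
Beatriz ∩ Vanya: 08:00-11:15, 13:00-16:00.
Beatriz ∩ Vanya ∩ Divya: 09:15-11:15, 13:00-15:00.
Beatriz ∩ Vanya ∩ Divya ∩ Grace: 09:15-11:15, 13:30-15:00.
Beatriz ∩ Vanya ∩ Divya ∩ Grace ∩ Ulla: 09:15-11:00, 13:45-15:00.
Beatriz ∩ Vanya ∩ Divya ∩ Grace ∩ Ulla ∩ Ravi: 09:15-11:00, 13:45-15:00.
Summing the common windows: 105 + 75 = 180 minutes.

180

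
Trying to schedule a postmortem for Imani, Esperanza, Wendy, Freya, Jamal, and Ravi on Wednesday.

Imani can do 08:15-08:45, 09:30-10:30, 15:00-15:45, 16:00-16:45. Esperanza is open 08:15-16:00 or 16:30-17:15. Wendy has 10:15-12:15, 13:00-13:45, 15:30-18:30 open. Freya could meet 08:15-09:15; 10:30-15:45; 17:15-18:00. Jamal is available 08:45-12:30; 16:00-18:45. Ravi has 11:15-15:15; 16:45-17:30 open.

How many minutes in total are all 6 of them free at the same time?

Imani ∩ Esperanza: 08:15-08:45, 09:30-10:30, 15:00-15:45, 16:30-16:45.
Imani ∩ Esperanza ∩ Wendy: 10:15-10:30, 15:30-15:45, 16:30-16:45.
Imani ∩ Esperanza ∩ Wendy ∩ Freya: 15:30-15:45.
Imani ∩ Esperanza ∩ Wendy ∩ Freya ∩ Jamal: ∅.
Imani ∩ Esperanza ∩ Wendy ∩ Freya ∩ Jamal ∩ Ravi: ∅.
There is no time when everyone is free.
There is no common window, so the total is 0 minutes.

0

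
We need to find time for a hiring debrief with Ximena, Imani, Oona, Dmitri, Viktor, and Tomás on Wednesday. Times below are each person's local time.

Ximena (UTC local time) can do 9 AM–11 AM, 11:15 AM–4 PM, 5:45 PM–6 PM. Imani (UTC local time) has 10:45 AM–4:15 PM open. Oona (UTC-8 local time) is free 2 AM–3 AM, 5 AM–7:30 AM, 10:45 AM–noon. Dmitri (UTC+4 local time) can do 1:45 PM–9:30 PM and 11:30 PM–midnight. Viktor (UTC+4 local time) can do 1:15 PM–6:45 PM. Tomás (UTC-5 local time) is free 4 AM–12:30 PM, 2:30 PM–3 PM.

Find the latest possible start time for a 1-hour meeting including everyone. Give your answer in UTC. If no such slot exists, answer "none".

13:45

Ximena in UTC: 09:00-11:00, 11:15-16:00, 17:45-18:00.
Imani in UTC: 10:45-16:15.
Oona in UTC: 10:00-11:00, 13:00-15:30, 18:45-20:00 (add 8h to convert from UTC-8).
Dmitri in UTC: 09:45-17:30, 19:30-20:00 (subtract 4h to convert from UTC+4).
Viktor in UTC: 09:15-14:45 (subtract 4h to convert from UTC+4).
Tomás in UTC: 09:00-17:30, 19:30-20:00 (add 5h to convert from UTC-5).
Ximena ∩ Imani: 10:45-11:00, 11:15-16:00.
Ximena ∩ Imani ∩ Oona: 10:45-11:00, 13:00-15:30.
Ximena ∩ Imani ∩ Oona ∩ Dmitri: 10:45-11:00, 13:00-15:30.
Ximena ∩ Imani ∩ Oona ∩ Dmitri ∩ Viktor: 10:45-11:00, 13:00-14:45.
Ximena ∩ Imani ∩ Oona ∩ Dmitri ∩ Viktor ∩ Tomás: 10:45-11:00, 13:00-14:45.
Those are the intersection windows.
The last common window of at least 60 minutes is 13:00-14:45; a 60-minute meeting can start as late as 13:45 and still end by 14:45.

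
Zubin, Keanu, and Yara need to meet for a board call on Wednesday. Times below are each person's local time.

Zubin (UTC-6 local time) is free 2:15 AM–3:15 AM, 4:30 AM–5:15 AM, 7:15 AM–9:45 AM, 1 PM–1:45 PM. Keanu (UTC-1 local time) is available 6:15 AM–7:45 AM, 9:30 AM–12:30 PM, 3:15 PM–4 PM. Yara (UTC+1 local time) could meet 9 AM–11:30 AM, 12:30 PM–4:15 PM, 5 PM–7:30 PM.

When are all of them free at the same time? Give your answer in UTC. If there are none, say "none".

08:15-08:45, 13:15-13:30

Zubin in UTC: 08:15-09:15, 10:30-11:15, 13:15-15:45, 19:00-19:45 (add 6h to convert from UTC-6).
Keanu in UTC: 07:15-08:45, 10:30-13:30, 16:15-17:00 (add 1h to convert from UTC-1).
Yara in UTC: 08:00-10:30, 11:30-15:15, 16:00-18:30 (subtract 1h to convert from UTC+1).
Zubin ∩ Keanu: 08:15-08:45, 10:30-11:15, 13:15-13:30.
Zubin ∩ Keanu ∩ Yara: 08:15-08:45, 13:15-13:30.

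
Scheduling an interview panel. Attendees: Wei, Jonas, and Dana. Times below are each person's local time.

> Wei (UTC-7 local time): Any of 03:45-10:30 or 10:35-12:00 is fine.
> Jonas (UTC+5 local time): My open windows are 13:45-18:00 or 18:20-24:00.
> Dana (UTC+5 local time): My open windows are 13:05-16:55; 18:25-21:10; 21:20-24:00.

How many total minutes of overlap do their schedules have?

Wei in UTC: 10:45-17:30, 17:35-19:00 (add 7h to convert from UTC-7).
Jonas in UTC: 08:45-13:00, 13:20-19:00 (subtract 5h to convert from UTC+5).
Dana in UTC: 08:05-11:55, 13:25-16:10, 16:20-19:00 (subtract 5h to convert from UTC+5).
Wei ∩ Jonas: 10:45-13:00, 13:20-17:30, 17:35-19:00.
Wei ∩ Jonas ∩ Dana: 10:45-11:55, 13:25-16:10, 16:20-17:30, 17:35-19:00.
Summing the common windows: 70 + 165 + 70 + 85 = 390 minutes.

390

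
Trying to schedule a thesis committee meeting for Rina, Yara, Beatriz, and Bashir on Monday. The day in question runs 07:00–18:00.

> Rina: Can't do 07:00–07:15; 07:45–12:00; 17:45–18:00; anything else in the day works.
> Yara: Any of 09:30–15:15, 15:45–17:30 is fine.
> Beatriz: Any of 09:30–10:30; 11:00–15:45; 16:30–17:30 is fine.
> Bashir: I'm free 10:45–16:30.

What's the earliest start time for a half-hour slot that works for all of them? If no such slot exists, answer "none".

Rina free: 07:15-07:45, 12:00-17:45 (invert busy blocks within the working day).
Yara free: 09:30-15:15, 15:45-17:30.
Beatriz free: 09:30-10:30, 11:00-15:45, 16:30-17:30.
Bashir free: 10:45-16:30.
Rina ∩ Yara: 12:00-15:15, 15:45-17:30.
Rina ∩ Yara ∩ Beatriz: 12:00-15:15, 16:30-17:30.
Rina ∩ Yara ∩ Beatriz ∩ Bashir: 12:00-15:15.
The first common window of at least 30 minutes is 12:00-15:15, so the earliest start is 12:00.

12:00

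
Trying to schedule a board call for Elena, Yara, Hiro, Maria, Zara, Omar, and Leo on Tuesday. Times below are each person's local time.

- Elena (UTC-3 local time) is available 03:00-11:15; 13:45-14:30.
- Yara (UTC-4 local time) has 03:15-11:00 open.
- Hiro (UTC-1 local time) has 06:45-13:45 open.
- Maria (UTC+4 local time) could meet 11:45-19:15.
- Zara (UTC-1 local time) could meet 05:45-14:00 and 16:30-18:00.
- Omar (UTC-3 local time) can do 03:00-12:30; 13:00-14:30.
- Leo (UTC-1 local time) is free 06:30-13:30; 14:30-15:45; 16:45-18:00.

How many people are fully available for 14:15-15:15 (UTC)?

2

Elena in UTC: 06:00-14:15, 16:45-17:30 (add 3h to convert from UTC-3).
Yara in UTC: 07:15-15:00 (add 4h to convert from UTC-4).
Hiro in UTC: 07:45-14:45 (add 1h to convert from UTC-1).
Maria in UTC: 07:45-15:15 (subtract 4h to convert from UTC+4).
Zara in UTC: 06:45-15:00, 17:30-19:00 (add 1h to convert from UTC-1).
Omar in UTC: 06:00-15:30, 16:00-17:30 (add 3h to convert from UTC-3).
Leo in UTC: 07:30-14:30, 15:30-16:45, 17:45-19:00 (add 1h to convert from UTC-1).
Maria and Omar can make the full 14:15-15:15 slot — that's 2.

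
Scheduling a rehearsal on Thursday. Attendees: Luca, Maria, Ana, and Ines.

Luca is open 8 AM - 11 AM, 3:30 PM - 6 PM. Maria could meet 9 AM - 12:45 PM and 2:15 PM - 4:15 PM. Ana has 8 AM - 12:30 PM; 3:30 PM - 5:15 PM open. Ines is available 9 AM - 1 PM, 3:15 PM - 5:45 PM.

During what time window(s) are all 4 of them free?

09:00-11:00, 15:30-16:15

Luca ∩ Maria: 09:00-11:00, 15:30-16:15.
Luca ∩ Maria ∩ Ana: 09:00-11:00, 15:30-16:15.
Luca ∩ Maria ∩ Ana ∩ Ines: 09:00-11:00, 15:30-16:15.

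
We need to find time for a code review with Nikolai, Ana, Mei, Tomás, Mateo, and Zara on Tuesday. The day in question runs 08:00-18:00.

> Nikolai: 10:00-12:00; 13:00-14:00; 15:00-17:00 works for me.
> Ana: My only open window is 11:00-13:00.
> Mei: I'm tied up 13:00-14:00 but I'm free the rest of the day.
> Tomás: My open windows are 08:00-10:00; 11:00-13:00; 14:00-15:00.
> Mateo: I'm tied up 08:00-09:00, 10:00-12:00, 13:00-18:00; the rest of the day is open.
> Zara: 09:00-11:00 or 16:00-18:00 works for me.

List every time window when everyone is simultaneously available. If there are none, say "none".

Nikolai free: 10:00-12:00, 13:00-14:00, 15:00-17:00.
Ana free: 11:00-13:00.
Mei free: 08:00-13:00, 14:00-18:00 (invert busy blocks within the working day).
Tomás free: 08:00-10:00, 11:00-13:00, 14:00-15:00.
Mateo free: 09:00-10:00, 12:00-13:00 (invert busy blocks within the working day).
Zara free: 09:00-11:00, 16:00-18:00.
Nikolai ∩ Ana: 11:00-12:00.
Nikolai ∩ Ana ∩ Mei: 11:00-12:00.
Nikolai ∩ Ana ∩ Mei ∩ Tomás: 11:00-12:00.
Nikolai ∩ Ana ∩ Mei ∩ Tomás ∩ Mateo: ∅.
Nikolai ∩ Ana ∩ Mei ∩ Tomás ∩ Mateo ∩ Zara: ∅.
There is no time when everyone is free.

none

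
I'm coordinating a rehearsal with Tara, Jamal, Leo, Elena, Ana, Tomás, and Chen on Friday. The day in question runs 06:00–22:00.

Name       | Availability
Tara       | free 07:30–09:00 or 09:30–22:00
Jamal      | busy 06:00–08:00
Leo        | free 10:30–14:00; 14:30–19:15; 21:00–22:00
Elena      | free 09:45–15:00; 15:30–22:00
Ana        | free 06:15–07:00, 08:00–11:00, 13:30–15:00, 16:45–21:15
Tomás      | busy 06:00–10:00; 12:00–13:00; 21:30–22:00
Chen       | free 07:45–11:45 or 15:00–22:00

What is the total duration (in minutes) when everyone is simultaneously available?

Tara free: 07:30-09:00, 09:30-22:00.
Jamal free: 08:00-22:00 (invert busy blocks within the working day).
Leo free: 10:30-14:00, 14:30-19:15, 21:00-22:00.
Elena free: 09:45-15:00, 15:30-22:00.
Ana free: 06:15-07:00, 08:00-11:00, 13:30-15:00, 16:45-21:15.
Tomás free: 10:00-12:00, 13:00-21:30 (invert busy blocks within the working day).
Chen free: 07:45-11:45, 15:00-22:00.
Tara ∩ Jamal: 08:00-09:00, 09:30-22:00.
Tara ∩ Jamal ∩ Leo: 10:30-14:00, 14:30-19:15, 21:00-22:00.
Tara ∩ Jamal ∩ Leo ∩ Elena: 10:30-14:00, 14:30-15:00, 15:30-19:15, 21:00-22:00.
Tara ∩ Jamal ∩ Leo ∩ Elena ∩ Ana: 10:30-11:00, 13:30-14:00, 14:30-15:00, 16:45-19:15, 21:00-21:15.
Tara ∩ Jamal ∩ Leo ∩ Elena ∩ Ana ∩ Tomás: 10:30-11:00, 13:30-14:00, 14:30-15:00, 16:45-19:15, 21:00-21:15.
Tara ∩ Jamal ∩ Leo ∩ Elena ∩ Ana ∩ Tomás ∩ Chen: 10:30-11:00, 16:45-19:15, 21:00-21:15.
Those are the intersection windows.
Summing the common windows: 30 + 150 + 15 = 195 minutes.

195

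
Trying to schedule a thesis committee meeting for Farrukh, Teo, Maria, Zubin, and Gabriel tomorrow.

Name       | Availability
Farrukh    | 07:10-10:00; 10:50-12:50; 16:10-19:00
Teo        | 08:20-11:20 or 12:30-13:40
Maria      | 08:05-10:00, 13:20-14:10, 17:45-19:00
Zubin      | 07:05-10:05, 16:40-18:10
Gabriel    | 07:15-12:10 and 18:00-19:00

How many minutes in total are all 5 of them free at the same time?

100

Farrukh ∩ Teo: 08:20-10:00, 10:50-11:20, 12:30-12:50.
Farrukh ∩ Teo ∩ Maria: 08:20-10:00.
Farrukh ∩ Teo ∩ Maria ∩ Zubin: 08:20-10:00.
Farrukh ∩ Teo ∩ Maria ∩ Zubin ∩ Gabriel: 08:20-10:00.
Those are the intersection windows.
That's a single block of 100 minutes.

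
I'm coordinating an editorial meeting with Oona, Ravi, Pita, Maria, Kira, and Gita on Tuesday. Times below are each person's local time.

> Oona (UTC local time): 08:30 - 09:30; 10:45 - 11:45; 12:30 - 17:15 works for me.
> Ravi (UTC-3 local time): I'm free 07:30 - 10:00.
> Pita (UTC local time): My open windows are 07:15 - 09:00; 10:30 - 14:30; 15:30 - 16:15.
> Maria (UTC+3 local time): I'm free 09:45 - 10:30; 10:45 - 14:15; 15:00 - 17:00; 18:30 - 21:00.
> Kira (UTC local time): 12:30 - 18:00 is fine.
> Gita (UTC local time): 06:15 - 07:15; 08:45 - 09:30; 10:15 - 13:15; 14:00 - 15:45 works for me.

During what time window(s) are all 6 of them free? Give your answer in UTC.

Oona in UTC: 08:30-09:30, 10:45-11:45, 12:30-17:15.
Ravi in UTC: 10:30-13:00 (add 3h to convert from UTC-3).
Pita in UTC: 07:15-09:00, 10:30-14:30, 15:30-16:15.
Maria in UTC: 06:45-07:30, 07:45-11:15, 12:00-14:00, 15:30-18:00 (subtract 3h to convert from UTC+3).
Kira in UTC: 12:30-18:00.
Gita in UTC: 06:15-07:15, 08:45-09:30, 10:15-13:15, 14:00-15:45.
Oona ∩ Ravi: 10:45-11:45, 12:30-13:00.
Oona ∩ Ravi ∩ Pita: 10:45-11:45, 12:30-13:00.
Oona ∩ Ravi ∩ Pita ∩ Maria: 10:45-11:15, 12:30-13:00.
Oona ∩ Ravi ∩ Pita ∩ Maria ∩ Kira: 12:30-13:00.
Oona ∩ Ravi ∩ Pita ∩ Maria ∩ Kira ∩ Gita: 12:30-13:00.
Those are the intersection windows.

12:30-13:00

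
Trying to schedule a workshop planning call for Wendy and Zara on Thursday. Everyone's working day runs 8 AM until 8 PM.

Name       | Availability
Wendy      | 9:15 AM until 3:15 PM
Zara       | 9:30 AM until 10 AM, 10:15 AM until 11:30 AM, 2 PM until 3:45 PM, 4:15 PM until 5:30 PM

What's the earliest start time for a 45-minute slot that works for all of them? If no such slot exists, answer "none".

Wendy ∩ Zara: 09:30-10:00, 10:15-11:30, 14:00-15:15.
Those are the intersection windows.
The first common window of at least 45 minutes is 10:15-11:30, so the earliest start is 10:15.

10:15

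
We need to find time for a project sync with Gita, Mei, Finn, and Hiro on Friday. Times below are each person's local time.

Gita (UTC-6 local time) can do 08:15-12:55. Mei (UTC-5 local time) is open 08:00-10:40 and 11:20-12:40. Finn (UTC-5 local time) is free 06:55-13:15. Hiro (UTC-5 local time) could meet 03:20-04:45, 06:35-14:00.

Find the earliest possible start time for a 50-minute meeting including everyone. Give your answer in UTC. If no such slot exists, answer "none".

14:15

Gita in UTC: 14:15-18:55 (add 6h to convert from UTC-6).
Mei in UTC: 13:00-15:40, 16:20-17:40 (add 5h to convert from UTC-5).
Finn in UTC: 11:55-18:15 (add 5h to convert from UTC-5).
Hiro in UTC: 08:20-09:45, 11:35-19:00 (add 5h to convert from UTC-5).
Gita ∩ Mei: 14:15-15:40, 16:20-17:40.
Gita ∩ Mei ∩ Finn: 14:15-15:40, 16:20-17:40.
Gita ∩ Mei ∩ Finn ∩ Hiro: 14:15-15:40, 16:20-17:40.
The first common window of at least 50 minutes is 14:15-15:40, so the earliest start is 14:15.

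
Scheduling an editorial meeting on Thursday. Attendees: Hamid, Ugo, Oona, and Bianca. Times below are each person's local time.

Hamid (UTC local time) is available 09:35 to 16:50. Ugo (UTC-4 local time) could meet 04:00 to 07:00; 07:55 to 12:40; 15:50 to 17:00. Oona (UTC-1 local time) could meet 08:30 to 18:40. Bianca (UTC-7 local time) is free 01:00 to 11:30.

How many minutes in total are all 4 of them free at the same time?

370

Hamid in UTC: 09:35-16:50.
Ugo in UTC: 08:00-11:00, 11:55-16:40, 19:50-21:00 (add 4h to convert from UTC-4).
Oona in UTC: 09:30-19:40 (add 1h to convert from UTC-1).
Bianca in UTC: 08:00-18:30 (add 7h to convert from UTC-7).
Hamid ∩ Ugo: 09:35-11:00, 11:55-16:40.
Hamid ∩ Ugo ∩ Oona: 09:35-11:00, 11:55-16:40.
Hamid ∩ Ugo ∩ Oona ∩ Bianca: 09:35-11:00, 11:55-16:40.
So the common availability across everyone is 09:35-11:00, 11:55-16:40.
Summing the common windows: 85 + 285 = 370 minutes.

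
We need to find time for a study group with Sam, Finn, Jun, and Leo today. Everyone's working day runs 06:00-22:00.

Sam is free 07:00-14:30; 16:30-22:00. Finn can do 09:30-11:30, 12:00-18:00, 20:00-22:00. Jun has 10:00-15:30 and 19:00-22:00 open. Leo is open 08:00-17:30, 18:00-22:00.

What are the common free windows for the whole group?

Sam ∩ Finn: 09:30-11:30, 12:00-14:30, 16:30-18:00, 20:00-22:00.
Sam ∩ Finn ∩ Jun: 10:00-11:30, 12:00-14:30, 20:00-22:00.
Sam ∩ Finn ∩ Jun ∩ Leo: 10:00-11:30, 12:00-14:30, 20:00-22:00.

10:00-11:30, 12:00-14:30, 20:00-22:00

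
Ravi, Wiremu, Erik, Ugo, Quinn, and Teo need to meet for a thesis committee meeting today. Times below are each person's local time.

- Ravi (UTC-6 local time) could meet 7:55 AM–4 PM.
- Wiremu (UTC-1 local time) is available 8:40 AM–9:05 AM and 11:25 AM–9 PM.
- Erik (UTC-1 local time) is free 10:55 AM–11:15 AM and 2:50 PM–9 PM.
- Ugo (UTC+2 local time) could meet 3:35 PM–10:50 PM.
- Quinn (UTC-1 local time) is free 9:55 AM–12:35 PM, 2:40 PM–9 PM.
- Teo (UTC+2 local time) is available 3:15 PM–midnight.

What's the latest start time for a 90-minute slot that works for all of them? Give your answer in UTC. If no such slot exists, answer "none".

Ravi in UTC: 13:55-22:00 (add 6h to convert from UTC-6).
Wiremu in UTC: 09:40-10:05, 12:25-22:00 (add 1h to convert from UTC-1).
Erik in UTC: 11:55-12:15, 15:50-22:00 (add 1h to convert from UTC-1).
Ugo in UTC: 13:35-20:50 (subtract 2h to convert from UTC+2).
Quinn in UTC: 10:55-13:35, 15:40-22:00 (add 1h to convert from UTC-1).
Teo in UTC: 13:15-22:00 (subtract 2h to convert from UTC+2).
Ravi ∩ Wiremu: 13:55-22:00.
Ravi ∩ Wiremu ∩ Erik: 15:50-22:00.
Ravi ∩ Wiremu ∩ Erik ∩ Ugo: 15:50-20:50.
Ravi ∩ Wiremu ∩ Erik ∩ Ugo ∩ Quinn: 15:50-20:50.
Ravi ∩ Wiremu ∩ Erik ∩ Ugo ∩ Quinn ∩ Teo: 15:50-20:50.
So the common availability across everyone is 15:50-20:50.
The last common window of at least 90 minutes is 15:50-20:50; a 90-minute meeting can start as late as 19:20 and still end by 20:50.

19:20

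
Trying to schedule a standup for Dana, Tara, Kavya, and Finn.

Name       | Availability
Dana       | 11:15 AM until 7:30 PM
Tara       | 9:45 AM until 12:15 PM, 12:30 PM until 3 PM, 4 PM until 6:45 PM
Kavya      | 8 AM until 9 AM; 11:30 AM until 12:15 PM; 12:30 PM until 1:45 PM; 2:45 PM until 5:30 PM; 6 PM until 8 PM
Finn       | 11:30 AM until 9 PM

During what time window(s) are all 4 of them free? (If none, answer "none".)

Dana ∩ Tara: 11:15-12:15, 12:30-15:00, 16:00-18:45.
Dana ∩ Tara ∩ Kavya: 11:30-12:15, 12:30-13:45, 14:45-15:00, 16:00-17:30, 18:00-18:45.
Dana ∩ Tara ∩ Kavya ∩ Finn: 11:30-12:15, 12:30-13:45, 14:45-15:00, 16:00-17:30, 18:00-18:45.

11:30-12:15, 12:30-13:45, 14:45-15:00, 16:00-17:30, 18:00-18:45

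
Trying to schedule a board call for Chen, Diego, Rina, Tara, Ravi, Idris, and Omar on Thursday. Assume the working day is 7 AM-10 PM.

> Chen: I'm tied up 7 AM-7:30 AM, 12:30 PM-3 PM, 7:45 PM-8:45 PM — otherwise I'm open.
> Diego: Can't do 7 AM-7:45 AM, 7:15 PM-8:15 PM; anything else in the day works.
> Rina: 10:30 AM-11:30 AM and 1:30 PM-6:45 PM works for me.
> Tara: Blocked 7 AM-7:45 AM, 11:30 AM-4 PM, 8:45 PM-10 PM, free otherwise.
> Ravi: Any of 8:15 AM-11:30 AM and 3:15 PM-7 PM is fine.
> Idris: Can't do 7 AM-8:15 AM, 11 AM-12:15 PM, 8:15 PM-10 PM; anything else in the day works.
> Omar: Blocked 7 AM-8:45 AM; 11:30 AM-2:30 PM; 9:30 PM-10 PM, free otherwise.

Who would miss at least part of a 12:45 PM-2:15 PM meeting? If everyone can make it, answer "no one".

Chen free: 07:30-12:30, 15:00-19:45, 20:45-22:00 (invert busy blocks within the working day).
Diego free: 07:45-19:15, 20:15-22:00 (invert busy blocks within the working day).
Rina free: 10:30-11:30, 13:30-18:45.
Tara free: 07:45-11:30, 16:00-20:45 (invert busy blocks within the working day).
Ravi free: 08:15-11:30, 15:15-19:00.
Idris free: 08:15-11:00, 12:15-20:15 (invert busy blocks within the working day).
Omar free: 08:45-11:30, 14:30-21:30 (invert busy blocks within the working day).
Chen: not fully free for 12:45-14:15. Diego: free for 12:45-14:15. Rina: not fully free for 12:45-14:15. Tara: not fully free for 12:45-14:15. Ravi: not fully free for 12:45-14:15. Idris: free for 12:45-14:15. Omar: not fully free for 12:45-14:15.

Chen, Omar, Ravi, Rina, Tara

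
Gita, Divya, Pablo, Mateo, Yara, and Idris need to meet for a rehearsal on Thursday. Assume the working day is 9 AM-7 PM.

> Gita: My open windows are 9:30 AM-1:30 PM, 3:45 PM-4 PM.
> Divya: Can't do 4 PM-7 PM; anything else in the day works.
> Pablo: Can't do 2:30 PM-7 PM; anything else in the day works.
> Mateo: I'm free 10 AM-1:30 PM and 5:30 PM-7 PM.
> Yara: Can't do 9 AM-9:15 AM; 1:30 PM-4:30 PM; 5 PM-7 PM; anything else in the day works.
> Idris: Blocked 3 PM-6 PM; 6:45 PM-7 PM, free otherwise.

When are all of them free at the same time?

Gita free: 09:30-13:30, 15:45-16:00.
Divya free: 09:00-16:00 (invert busy blocks within the working day).
Pablo free: 09:00-14:30 (invert busy blocks within the working day).
Mateo free: 10:00-13:30, 17:30-19:00.
Yara free: 09:15-13:30, 16:30-17:00 (invert busy blocks within the working day).
Idris free: 09:00-15:00, 18:00-18:45 (invert busy blocks within the working day).
Gita ∩ Divya: 09:30-13:30, 15:45-16:00.
Gita ∩ Divya ∩ Pablo: 09:30-13:30.
Gita ∩ Divya ∩ Pablo ∩ Mateo: 10:00-13:30.
Gita ∩ Divya ∩ Pablo ∩ Mateo ∩ Yara: 10:00-13:30.
Gita ∩ Divya ∩ Pablo ∩ Mateo ∩ Yara ∩ Idris: 10:00-13:30.

10:00-13:30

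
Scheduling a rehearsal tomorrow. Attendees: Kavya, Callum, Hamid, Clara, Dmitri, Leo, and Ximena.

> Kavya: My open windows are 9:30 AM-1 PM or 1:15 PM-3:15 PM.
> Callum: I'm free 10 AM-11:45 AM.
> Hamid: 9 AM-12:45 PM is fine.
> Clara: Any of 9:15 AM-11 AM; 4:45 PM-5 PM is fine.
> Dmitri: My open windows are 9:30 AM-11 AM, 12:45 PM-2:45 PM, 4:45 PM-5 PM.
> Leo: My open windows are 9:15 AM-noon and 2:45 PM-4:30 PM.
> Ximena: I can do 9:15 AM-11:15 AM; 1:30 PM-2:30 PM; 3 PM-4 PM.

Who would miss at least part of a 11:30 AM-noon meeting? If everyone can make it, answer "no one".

Callum, Clara, Dmitri, Ximena

Kavya: free for 11:30-12:00. Callum: not fully free for 11:30-12:00. Hamid: free for 11:30-12:00. Clara: not fully free for 11:30-12:00. Dmitri: not fully free for 11:30-12:00. Leo: free for 11:30-12:00. Ximena: not fully free for 11:30-12:00.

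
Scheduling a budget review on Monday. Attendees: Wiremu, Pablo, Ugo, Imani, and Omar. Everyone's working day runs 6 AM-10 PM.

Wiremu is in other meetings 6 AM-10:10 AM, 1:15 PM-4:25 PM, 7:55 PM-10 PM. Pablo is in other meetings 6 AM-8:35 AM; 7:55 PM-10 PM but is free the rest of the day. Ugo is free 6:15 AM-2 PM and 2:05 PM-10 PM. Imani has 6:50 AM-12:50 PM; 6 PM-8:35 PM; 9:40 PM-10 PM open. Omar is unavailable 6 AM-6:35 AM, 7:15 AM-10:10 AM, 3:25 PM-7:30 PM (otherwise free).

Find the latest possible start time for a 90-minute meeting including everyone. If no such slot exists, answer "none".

Wiremu free: 10:10-13:15, 16:25-19:55 (invert busy blocks within the working day).
Pablo free: 08:35-19:55 (invert busy blocks within the working day).
Ugo free: 06:15-14:00, 14:05-22:00.
Imani free: 06:50-12:50, 18:00-20:35, 21:40-22:00.
Omar free: 06:35-07:15, 10:10-15:25, 19:30-22:00 (invert busy blocks within the working day).
Wiremu ∩ Pablo: 10:10-13:15, 16:25-19:55.
Wiremu ∩ Pablo ∩ Ugo: 10:10-13:15, 16:25-19:55.
Wiremu ∩ Pablo ∩ Ugo ∩ Imani: 10:10-12:50, 18:00-19:55.
Wiremu ∩ Pablo ∩ Ugo ∩ Imani ∩ Omar: 10:10-12:50, 19:30-19:55.
The last common window of at least 90 minutes is 10:10-12:50; a 90-minute meeting can start as late as 11:20 and still end by 12:50.

11:20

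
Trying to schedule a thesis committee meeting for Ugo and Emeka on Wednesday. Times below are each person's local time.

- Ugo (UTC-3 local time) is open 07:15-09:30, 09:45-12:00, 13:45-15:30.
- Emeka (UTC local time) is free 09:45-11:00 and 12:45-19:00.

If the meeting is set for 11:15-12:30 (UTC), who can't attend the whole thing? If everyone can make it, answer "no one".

Ugo in UTC: 10:15-12:30, 12:45-15:00, 16:45-18:30 (add 3h to convert from UTC-3).
Emeka in UTC: 09:45-11:00, 12:45-19:00.
Ugo: free for 11:15-12:30. Emeka: not fully free for 11:15-12:30.

Emeka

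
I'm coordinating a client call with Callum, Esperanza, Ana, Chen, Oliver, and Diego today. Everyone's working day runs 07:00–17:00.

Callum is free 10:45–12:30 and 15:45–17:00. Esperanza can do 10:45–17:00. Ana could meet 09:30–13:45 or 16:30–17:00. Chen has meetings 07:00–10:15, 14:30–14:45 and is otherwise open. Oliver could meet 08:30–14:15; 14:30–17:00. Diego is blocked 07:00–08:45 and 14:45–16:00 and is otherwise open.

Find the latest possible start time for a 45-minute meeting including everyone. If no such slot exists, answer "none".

11:45

Callum free: 10:45-12:30, 15:45-17:00.
Esperanza free: 10:45-17:00.
Ana free: 09:30-13:45, 16:30-17:00.
Chen free: 10:15-14:30, 14:45-17:00 (invert busy blocks within the working day).
Oliver free: 08:30-14:15, 14:30-17:00.
Diego free: 08:45-14:45, 16:00-17:00 (invert busy blocks within the working day).
Callum ∩ Esperanza: 10:45-12:30, 15:45-17:00.
Callum ∩ Esperanza ∩ Ana: 10:45-12:30, 16:30-17:00.
Callum ∩ Esperanza ∩ Ana ∩ Chen: 10:45-12:30, 16:30-17:00.
Callum ∩ Esperanza ∩ Ana ∩ Chen ∩ Oliver: 10:45-12:30, 16:30-17:00.
Callum ∩ Esperanza ∩ Ana ∩ Chen ∩ Oliver ∩ Diego: 10:45-12:30, 16:30-17:00.
The last common window of at least 45 minutes is 10:45-12:30; a 45-minute meeting can start as late as 11:45 and still end by 12:30.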